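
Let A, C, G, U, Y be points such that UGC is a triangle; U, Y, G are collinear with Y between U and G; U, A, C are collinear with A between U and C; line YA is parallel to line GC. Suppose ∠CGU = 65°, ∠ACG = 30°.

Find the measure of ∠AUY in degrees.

∠AUY = 85°

1. ∠GCU = 30°  [A on ray CU]
2. ∠CUG = 85°  [△UGC]
3. ∠AUY = 85°  [Y on UG, A on UC]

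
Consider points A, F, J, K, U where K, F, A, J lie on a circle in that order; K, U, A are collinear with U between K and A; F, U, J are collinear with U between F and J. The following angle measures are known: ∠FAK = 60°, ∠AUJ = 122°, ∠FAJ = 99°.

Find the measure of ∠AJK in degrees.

∠AJK = 79°

1. ∠FJK = 60°  [same arc KF]
2. ∠JUK = 58°  [linear pair at U on KA]
3. ∠FKJ = 81°  [cyclic KFAJ, opposite ∠K+∠A]
4. ∠JFK = 39°  [△KFJ]
5. ∠AKJ = 62°  [△KUJ]
6. ∠JAK = 39°  [same arc KJ]
7. ∠AJK = 79°  [△KAJ]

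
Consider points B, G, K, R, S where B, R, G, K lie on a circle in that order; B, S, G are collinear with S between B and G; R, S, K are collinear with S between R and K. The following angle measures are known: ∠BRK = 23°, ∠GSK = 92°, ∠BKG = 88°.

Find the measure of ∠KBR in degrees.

1. ∠BGK = 23°  [same arc BK]
2. ∠BSK = 88°  [linear pair at S on BG]
3. ∠GBK = 69°  [△BGK]
4. ∠BKR = 23°  [△BSK]
5. ∠KBR = 134°  [△BRK]

∠KBR = 134°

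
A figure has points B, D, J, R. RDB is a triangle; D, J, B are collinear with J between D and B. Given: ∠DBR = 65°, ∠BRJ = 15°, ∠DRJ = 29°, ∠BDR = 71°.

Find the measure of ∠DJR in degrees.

∠DJR = 80°

1. ∠JBR = 65°  [J on ray BD]
2. ∠BJR = 100°  [△RJB]
3. ∠DJR = 80°  [linear pair at J on DB]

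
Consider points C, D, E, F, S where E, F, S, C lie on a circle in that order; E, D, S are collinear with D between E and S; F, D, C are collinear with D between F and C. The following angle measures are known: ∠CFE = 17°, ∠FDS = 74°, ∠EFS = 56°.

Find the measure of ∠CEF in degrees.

∠CEF = 96°

1. ∠CSE = 17°  [same arc EC]
2. ∠CDE = 74°  [vertical angles at D]
3. ∠ECS = 124°  [cyclic EFSC, opposite ∠F+∠C]
4. ∠CES = 39°  [△ESC]
5. ∠ECF = 67°  [△EDC]
6. ∠CEF = 96°  [△EFC]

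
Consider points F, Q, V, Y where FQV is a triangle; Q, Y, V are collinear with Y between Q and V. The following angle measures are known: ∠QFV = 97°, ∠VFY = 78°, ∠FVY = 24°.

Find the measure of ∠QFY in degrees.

1. ∠FYV = 78°  [△FYV]
2. ∠FVQ = 24°  [Y on ray VQ]
3. ∠FYQ = 102°  [linear pair at Y on QV]
4. ∠FQV = 59°  [△FQV]
5. ∠FQY = 59°  [Y on ray QV]
6. ∠QFY = 19°  [△FQY]

∠QFY = 19°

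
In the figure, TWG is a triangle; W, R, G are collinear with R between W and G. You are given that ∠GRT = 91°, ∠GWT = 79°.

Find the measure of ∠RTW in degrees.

∠RTW = 12°

1. ∠TRW = 89°  [linear pair at R on WG]
2. ∠RWT = 79°  [R on ray WG]
3. ∠RTW = 12°  [△TWR]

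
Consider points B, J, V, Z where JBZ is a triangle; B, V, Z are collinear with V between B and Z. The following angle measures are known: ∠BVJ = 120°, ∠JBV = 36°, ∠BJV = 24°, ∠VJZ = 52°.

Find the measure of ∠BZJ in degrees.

∠BZJ = 68°

1. ∠JVZ = 60°  [linear pair at V on BZ]
2. ∠JZV = 68°  [△JVZ]
3. ∠BZJ = 68°  [V on ray ZB]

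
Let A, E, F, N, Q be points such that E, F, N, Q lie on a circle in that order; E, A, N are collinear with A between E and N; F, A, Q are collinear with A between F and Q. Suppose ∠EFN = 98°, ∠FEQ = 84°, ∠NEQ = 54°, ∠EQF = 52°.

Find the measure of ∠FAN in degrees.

1. ∠NFQ = 54°  [same arc NQ]
2. ∠ENF = 52°  [same arc EF]
3. ∠FAN = 74°  [△FAN]

∠FAN = 74°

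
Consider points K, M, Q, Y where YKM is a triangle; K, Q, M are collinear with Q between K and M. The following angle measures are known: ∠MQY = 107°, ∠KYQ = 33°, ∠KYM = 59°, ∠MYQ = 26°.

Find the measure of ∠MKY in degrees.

1. ∠KQY = 73°  [linear pair at Q on KM]
2. ∠QKY = 74°  [△YKQ]
3. ∠MKY = 74°  [Q on ray KM]

∠MKY = 74°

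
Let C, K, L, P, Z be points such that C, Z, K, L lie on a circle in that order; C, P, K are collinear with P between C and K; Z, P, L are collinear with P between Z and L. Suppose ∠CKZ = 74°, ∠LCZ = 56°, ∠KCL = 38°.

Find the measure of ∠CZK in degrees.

∠CZK = 88°

1. ∠LKZ = 124°  [cyclic CZKL, opposite ∠C+∠K]
2. ∠KZL = 38°  [same arc KL]
3. ∠KLZ = 18°  [△ZKL]
4. ∠KCZ = 18°  [same arc ZK]
5. ∠CZK = 88°  [△CZK]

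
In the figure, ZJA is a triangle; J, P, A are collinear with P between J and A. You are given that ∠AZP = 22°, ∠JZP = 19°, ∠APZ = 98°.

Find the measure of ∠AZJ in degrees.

1. ∠PAZ = 60°  [△ZPA]
2. ∠JPZ = 82°  [linear pair at P on JA]
3. ∠JAZ = 60°  [P on ray AJ]
4. ∠PJZ = 79°  [△ZJP]
5. ∠AJZ = 79°  [P on ray JA]
6. ∠AZJ = 41°  [△ZJA]

∠AZJ = 41°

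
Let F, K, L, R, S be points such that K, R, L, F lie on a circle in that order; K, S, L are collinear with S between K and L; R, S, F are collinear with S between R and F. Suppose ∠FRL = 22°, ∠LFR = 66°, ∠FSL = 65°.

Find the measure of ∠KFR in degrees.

1. ∠FKL = 22°  [same arc LF]
2. ∠FSK = 115°  [linear pair at S on KL]
3. ∠KFR = 43°  [△KSF]

∠KFR = 43°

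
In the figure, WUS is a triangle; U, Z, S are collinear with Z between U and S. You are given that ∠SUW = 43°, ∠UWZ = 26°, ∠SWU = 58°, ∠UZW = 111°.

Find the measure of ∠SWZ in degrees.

∠SWZ = 32°

1. ∠USW = 79°  [△WUS]
2. ∠SZW = 69°  [linear pair at Z on US]
3. ∠WSZ = 79°  [Z on ray SU]
4. ∠SWZ = 32°  [△WZS]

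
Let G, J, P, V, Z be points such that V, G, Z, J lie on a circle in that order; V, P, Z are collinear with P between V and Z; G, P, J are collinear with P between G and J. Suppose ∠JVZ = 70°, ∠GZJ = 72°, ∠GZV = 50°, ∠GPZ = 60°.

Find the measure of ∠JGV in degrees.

∠JGV = 22°

1. ∠GVJ = 108°  [cyclic VGZJ, opposite ∠V+∠Z]
2. ∠GJV = 50°  [same arc VG]
3. ∠JGV = 22°  [△VGJ]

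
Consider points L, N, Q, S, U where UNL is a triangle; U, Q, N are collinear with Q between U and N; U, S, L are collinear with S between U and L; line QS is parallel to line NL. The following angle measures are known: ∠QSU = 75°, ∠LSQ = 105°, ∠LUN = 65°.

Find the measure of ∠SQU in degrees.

1. ∠NLU = 75°  [QS∥NL, corresponding at S]
2. ∠LNU = 40°  [△UNL]
3. ∠SQU = 40°  [QS∥NL, corresponding at Q]

∠SQU = 40°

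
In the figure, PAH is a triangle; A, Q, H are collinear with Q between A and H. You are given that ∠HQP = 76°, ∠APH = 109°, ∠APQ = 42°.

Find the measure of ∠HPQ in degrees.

1. ∠AQP = 104°  [linear pair at Q on AH]
2. ∠PAQ = 34°  [△PAQ]
3. ∠HAP = 34°  [Q on ray AH]
4. ∠AHP = 37°  [△PAH]
5. ∠PHQ = 37°  [Q on ray HA]
6. ∠HPQ = 67°  [△PQH]

∠HPQ = 67°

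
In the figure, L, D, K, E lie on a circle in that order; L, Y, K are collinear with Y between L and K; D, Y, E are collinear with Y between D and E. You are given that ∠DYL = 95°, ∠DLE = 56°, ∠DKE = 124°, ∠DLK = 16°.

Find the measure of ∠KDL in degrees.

∠KDL = 109°

1. ∠EDL = 69°  [△LYD]
2. ∠DEL = 55°  [△LDE]
3. ∠DKL = 55°  [same arc LD]
4. ∠KDL = 109°  [△LDK]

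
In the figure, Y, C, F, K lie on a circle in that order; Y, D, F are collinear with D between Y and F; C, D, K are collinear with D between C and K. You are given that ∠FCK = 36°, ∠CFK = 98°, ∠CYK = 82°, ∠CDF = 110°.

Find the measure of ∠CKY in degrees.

1. ∠FYK = 36°  [same arc FK]
2. ∠KDY = 110°  [vertical angles at D]
3. ∠CKY = 34°  [△YDK]

∠CKY = 34°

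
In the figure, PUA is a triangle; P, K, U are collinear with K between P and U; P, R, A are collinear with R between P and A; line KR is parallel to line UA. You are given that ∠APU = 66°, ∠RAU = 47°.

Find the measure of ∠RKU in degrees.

∠RKU = 113°

1. ∠PAU = 47°  [R on ray AP]
2. ∠AUP = 67°  [△PUA]
3. ∠PKR = 67°  [KR∥UA, corresponding at K]
4. ∠RKU = 113°  [linear pair at K on PU]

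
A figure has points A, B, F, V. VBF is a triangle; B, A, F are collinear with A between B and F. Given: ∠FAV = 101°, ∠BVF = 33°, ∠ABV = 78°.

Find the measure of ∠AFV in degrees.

1. ∠FBV = 78°  [A on ray BF]
2. ∠BFV = 69°  [△VBF]
3. ∠AFV = 69°  [A on ray FB]

∠AFV = 69°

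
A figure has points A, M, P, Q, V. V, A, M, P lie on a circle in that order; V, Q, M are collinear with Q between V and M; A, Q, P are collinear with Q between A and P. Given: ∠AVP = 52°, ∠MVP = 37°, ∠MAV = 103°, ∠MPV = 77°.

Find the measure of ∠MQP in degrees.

∠MQP = 99°

1. ∠AMP = 128°  [cyclic VAMP, opposite ∠V+∠M]
2. ∠MAP = 37°  [same arc MP]
3. ∠PMV = 66°  [△VMP]
4. ∠APM = 15°  [△AMP]
5. ∠MQP = 99°  [△MQP]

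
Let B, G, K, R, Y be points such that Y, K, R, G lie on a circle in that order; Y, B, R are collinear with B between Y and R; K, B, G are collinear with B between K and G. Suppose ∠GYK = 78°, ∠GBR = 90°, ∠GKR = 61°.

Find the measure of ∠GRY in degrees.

∠GRY = 73°

1. ∠GRK = 102°  [cyclic YKRG, opposite ∠Y+∠R]
2. ∠KGR = 17°  [△KRG]
3. ∠GRY = 73°  [△RBG]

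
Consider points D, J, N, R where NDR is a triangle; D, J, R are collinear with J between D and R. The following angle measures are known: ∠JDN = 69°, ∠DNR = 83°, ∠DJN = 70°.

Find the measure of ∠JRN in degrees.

1. ∠NDR = 69°  [J on ray DR]
2. ∠DRN = 28°  [△NDR]
3. ∠JRN = 28°  [J on ray RD]

∠JRN = 28°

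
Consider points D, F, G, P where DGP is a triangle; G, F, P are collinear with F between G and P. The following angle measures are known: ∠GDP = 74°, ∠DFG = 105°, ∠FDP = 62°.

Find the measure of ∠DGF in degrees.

∠DGF = 63°

1. ∠DFP = 75°  [linear pair at F on GP]
2. ∠DPF = 43°  [△DFP]
3. ∠DPG = 43°  [F on ray PG]
4. ∠DGP = 63°  [△DGP]
5. ∠DGF = 63°  [F on ray GP]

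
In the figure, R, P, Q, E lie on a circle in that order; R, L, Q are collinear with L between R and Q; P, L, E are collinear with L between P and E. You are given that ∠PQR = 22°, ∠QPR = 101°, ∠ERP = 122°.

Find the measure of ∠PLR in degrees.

1. ∠PER = 22°  [same arc RP]
2. ∠PRQ = 57°  [△RPQ]
3. ∠EPR = 36°  [△RPE]
4. ∠PLR = 87°  [△RLP]

∠PLR = 87°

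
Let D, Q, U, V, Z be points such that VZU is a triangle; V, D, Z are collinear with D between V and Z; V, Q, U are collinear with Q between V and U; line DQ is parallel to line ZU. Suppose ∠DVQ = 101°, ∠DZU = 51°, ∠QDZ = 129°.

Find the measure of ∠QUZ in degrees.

∠QUZ = 28°

1. ∠UVZ = 101°  [D on VZ, Q on VU]
2. ∠UZV = 51°  [D on ray ZV]
3. ∠VUZ = 28°  [△VZU]
4. ∠QUZ = 28°  [Q on ray UV]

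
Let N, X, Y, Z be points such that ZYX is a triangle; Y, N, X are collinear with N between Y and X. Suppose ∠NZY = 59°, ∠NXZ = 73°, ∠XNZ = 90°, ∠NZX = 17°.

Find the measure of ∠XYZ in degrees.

∠XYZ = 31°

1. ∠YNZ = 90°  [linear pair at N on YX]
2. ∠NYZ = 31°  [△ZYN]
3. ∠XYZ = 31°  [N on ray YX]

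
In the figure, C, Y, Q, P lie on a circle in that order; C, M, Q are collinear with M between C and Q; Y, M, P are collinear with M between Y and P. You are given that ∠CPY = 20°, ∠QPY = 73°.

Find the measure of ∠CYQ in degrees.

∠CYQ = 87°

1. ∠CQY = 20°  [same arc CY]
2. ∠QCY = 73°  [same arc YQ]
3. ∠CYQ = 87°  [△CYQ]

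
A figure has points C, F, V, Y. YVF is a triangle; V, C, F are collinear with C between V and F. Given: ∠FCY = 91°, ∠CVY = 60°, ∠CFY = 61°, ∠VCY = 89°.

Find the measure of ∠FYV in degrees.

∠FYV = 59°

1. ∠FVY = 60°  [C on ray VF]
2. ∠VFY = 61°  [C on ray FV]
3. ∠FYV = 59°  [△YVF]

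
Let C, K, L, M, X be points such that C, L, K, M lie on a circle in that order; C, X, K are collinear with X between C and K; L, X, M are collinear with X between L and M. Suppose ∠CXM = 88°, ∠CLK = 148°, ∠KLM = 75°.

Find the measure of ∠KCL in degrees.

1. ∠KXL = 88°  [vertical angles at X]
2. ∠CKL = 17°  [△LXK]
3. ∠KCL = 15°  [△CLK]

∠KCL = 15°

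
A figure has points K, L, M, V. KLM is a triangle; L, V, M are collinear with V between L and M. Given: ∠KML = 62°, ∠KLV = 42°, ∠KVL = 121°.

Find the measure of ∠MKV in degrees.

1. ∠KMV = 62°  [V on ray ML]
2. ∠KVM = 59°  [linear pair at V on LM]
3. ∠MKV = 59°  [△KVM]

∠MKV = 59°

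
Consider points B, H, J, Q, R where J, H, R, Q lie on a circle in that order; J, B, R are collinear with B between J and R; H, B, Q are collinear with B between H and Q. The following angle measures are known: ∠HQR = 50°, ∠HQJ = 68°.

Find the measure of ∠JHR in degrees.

1. ∠HJR = 50°  [same arc HR]
2. ∠HRJ = 68°  [same arc JH]
3. ∠JHR = 62°  [△JHR]

∠JHR = 62°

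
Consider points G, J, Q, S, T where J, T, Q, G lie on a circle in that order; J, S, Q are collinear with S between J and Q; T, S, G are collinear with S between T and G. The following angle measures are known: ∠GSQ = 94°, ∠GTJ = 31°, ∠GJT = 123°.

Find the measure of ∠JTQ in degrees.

∠JTQ = 99°

1. ∠JST = 94°  [vertical angles at S]
2. ∠JGT = 26°  [△JTG]
3. ∠QJT = 55°  [△JST]
4. ∠JQT = 26°  [same arc JT]
5. ∠JTQ = 99°  [△JTQ]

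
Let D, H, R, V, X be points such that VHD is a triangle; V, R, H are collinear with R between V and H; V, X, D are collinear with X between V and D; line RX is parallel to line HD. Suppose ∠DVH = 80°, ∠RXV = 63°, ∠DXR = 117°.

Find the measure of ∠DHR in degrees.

1. ∠RVX = 80°  [R on VH, X on VD]
2. ∠VRX = 37°  [△VRX]
3. ∠HRX = 143°  [linear pair at R on VH]
4. ∠DHR = 37°  [RX∥HD, co-interior at H–R]

∠DHR = 37°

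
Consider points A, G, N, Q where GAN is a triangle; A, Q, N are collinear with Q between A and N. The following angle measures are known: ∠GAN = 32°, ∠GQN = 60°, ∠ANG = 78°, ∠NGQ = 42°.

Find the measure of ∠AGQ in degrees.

∠AGQ = 28°

1. ∠GAQ = 32°  [Q on ray AN]
2. ∠AQG = 120°  [linear pair at Q on AN]
3. ∠AGQ = 28°  [△GAQ]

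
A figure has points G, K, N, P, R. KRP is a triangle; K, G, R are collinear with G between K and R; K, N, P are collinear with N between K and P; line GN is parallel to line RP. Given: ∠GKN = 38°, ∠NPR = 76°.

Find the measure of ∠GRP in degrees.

∠GRP = 66°

1. ∠PKR = 38°  [G on KR, N on KP]
2. ∠KPR = 76°  [N on ray PK]
3. ∠KRP = 66°  [△KRP]
4. ∠GRP = 66°  [G on ray RK]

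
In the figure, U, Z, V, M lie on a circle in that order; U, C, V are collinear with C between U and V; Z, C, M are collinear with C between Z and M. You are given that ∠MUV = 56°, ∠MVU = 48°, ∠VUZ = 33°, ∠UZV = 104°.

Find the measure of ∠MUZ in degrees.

1. ∠MZV = 56°  [same arc VM]
2. ∠VMZ = 33°  [same arc ZV]
3. ∠MVZ = 91°  [△ZVM]
4. ∠MUZ = 89°  [cyclic UZVM, opposite ∠U+∠V]

∠MUZ = 89°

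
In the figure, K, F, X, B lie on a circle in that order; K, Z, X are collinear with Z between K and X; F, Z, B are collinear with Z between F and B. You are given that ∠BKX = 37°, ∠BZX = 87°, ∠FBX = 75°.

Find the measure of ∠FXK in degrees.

∠FXK = 50°

1. ∠BFX = 37°  [same arc XB]
2. ∠FZK = 87°  [vertical angles at Z]
3. ∠FZX = 93°  [linear pair at Z on KX]
4. ∠FXK = 50°  [△FZX]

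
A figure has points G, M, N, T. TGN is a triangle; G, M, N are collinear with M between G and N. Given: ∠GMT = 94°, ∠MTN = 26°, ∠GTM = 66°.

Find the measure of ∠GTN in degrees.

∠GTN = 92°

1. ∠MGT = 20°  [△TGM]
2. ∠NMT = 86°  [linear pair at M on GN]
3. ∠MNT = 68°  [△TMN]
4. ∠NGT = 20°  [M on ray GN]
5. ∠GNT = 68°  [M on ray NG]
6. ∠GTN = 92°  [△TGN]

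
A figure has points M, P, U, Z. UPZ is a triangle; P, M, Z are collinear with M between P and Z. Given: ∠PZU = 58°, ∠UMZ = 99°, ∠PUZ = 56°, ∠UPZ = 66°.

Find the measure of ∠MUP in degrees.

1. ∠PMU = 81°  [linear pair at M on PZ]
2. ∠MPU = 66°  [M on ray PZ]
3. ∠MUP = 33°  [△UPM]

∠MUP = 33°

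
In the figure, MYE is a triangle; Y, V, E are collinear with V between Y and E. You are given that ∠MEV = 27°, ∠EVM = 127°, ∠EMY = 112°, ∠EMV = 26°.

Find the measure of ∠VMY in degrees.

1. ∠MEY = 27°  [V on ray EY]
2. ∠MVY = 53°  [linear pair at V on YE]
3. ∠EYM = 41°  [△MYE]
4. ∠MYV = 41°  [V on ray YE]
5. ∠VMY = 86°  [△MYV]

∠VMY = 86°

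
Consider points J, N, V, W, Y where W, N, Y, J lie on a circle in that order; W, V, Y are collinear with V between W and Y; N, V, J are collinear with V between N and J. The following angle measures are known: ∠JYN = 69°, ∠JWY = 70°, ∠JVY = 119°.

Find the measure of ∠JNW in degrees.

∠JNW = 20°

1. ∠JWN = 111°  [cyclic WNYJ, opposite ∠W+∠Y]
2. ∠JVW = 61°  [linear pair at V on WY]
3. ∠NJW = 49°  [△WVJ]
4. ∠JNW = 20°  [△WNJ]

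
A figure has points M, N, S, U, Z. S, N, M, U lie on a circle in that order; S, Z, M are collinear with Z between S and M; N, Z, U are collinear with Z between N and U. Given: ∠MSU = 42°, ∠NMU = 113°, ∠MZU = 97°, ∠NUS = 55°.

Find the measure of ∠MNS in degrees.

1. ∠MNU = 42°  [same arc MU]
2. ∠MUN = 25°  [△NMU]
3. ∠NMS = 55°  [same arc SN]
4. ∠MSN = 25°  [same arc NM]
5. ∠MNS = 100°  [△SNM]

∠MNS = 100°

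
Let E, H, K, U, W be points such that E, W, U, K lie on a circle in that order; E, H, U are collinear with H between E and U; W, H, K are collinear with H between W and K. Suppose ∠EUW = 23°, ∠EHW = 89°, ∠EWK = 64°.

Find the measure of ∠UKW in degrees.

1. ∠KHU = 89°  [vertical angles at H]
2. ∠EUK = 64°  [same arc EK]
3. ∠UKW = 27°  [△UHK]

∠UKW = 27°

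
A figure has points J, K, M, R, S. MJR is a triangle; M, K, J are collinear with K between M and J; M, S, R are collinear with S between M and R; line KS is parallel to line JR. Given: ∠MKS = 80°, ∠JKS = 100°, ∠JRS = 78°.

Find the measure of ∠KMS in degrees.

1. ∠MJR = 80°  [KS∥JR, corresponding at K]
2. ∠JRM = 78°  [S on ray RM]
3. ∠JMR = 22°  [△MJR]
4. ∠KMS = 22°  [K on MJ, S on MR]

∠KMS = 22°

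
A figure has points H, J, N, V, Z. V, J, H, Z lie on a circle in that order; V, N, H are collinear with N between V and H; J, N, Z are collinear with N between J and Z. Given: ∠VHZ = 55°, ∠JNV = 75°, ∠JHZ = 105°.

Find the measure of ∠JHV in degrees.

1. ∠VJZ = 55°  [same arc VZ]
2. ∠JVZ = 75°  [cyclic VJHZ, opposite ∠V+∠H]
3. ∠JZV = 50°  [△VJZ]
4. ∠JHV = 50°  [same arc VJ]

∠JHV = 50°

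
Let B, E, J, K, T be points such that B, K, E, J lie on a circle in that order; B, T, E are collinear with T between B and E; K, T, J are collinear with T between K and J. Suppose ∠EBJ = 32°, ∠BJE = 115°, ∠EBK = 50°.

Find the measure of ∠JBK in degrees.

1. ∠EKJ = 32°  [same arc EJ]
2. ∠EJK = 50°  [same arc KE]
3. ∠JEK = 98°  [△KEJ]
4. ∠JBK = 82°  [cyclic BKEJ, opposite ∠B+∠E]

∠JBK = 82°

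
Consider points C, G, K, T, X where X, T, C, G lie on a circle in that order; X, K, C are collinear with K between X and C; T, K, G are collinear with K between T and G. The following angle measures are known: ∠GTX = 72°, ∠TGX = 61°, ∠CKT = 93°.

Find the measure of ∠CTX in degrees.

1. ∠TCX = 61°  [same arc XT]
2. ∠TKX = 87°  [linear pair at K on XC]
3. ∠CXT = 21°  [△XKT]
4. ∠CTX = 98°  [△XTC]

∠CTX = 98°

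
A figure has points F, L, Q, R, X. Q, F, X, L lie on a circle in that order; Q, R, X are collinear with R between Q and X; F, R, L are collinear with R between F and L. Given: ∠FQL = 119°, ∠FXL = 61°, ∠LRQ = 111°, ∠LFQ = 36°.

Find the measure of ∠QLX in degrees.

1. ∠FLQ = 25°  [△QFL]
2. ∠LQX = 44°  [△QRL]
3. ∠LXQ = 36°  [same arc QL]
4. ∠QLX = 100°  [△QXL]

∠QLX = 100°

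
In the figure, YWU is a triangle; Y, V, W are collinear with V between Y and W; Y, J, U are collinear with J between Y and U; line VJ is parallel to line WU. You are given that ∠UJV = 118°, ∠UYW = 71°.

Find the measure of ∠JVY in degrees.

∠JVY = 47°

1. ∠VJY = 62°  [linear pair at J on YU]
2. ∠JYV = 71°  [V on YW, J on YU]
3. ∠JVY = 47°  [△YVJ]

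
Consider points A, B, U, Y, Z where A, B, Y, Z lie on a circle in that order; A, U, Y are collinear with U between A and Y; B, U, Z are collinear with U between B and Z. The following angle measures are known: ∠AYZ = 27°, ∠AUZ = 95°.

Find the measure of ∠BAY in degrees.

1. ∠ABZ = 27°  [same arc AZ]
2. ∠BUY = 95°  [vertical angles at U]
3. ∠AUB = 85°  [linear pair at U on AY]
4. ∠BAY = 68°  [△AUB]

∠BAY = 68°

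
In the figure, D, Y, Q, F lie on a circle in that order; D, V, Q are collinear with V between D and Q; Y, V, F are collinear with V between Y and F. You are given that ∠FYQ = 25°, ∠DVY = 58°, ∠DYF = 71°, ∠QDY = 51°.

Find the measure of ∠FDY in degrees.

1. ∠QFY = 51°  [same arc YQ]
2. ∠FQY = 104°  [△YQF]
3. ∠FDY = 76°  [cyclic DYQF, opposite ∠D+∠Q]

∠FDY = 76°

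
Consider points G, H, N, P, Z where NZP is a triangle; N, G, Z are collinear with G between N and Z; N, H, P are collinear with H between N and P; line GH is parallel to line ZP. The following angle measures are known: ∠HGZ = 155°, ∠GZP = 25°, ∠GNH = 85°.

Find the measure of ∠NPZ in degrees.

1. ∠NZP = 25°  [G on ray ZN]
2. ∠PNZ = 85°  [G on NZ, H on NP]
3. ∠NPZ = 70°  [△NZP]

∠NPZ = 70°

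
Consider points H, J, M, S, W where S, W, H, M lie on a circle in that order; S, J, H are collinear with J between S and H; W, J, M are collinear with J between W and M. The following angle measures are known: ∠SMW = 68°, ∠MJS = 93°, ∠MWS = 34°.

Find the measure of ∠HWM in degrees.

∠HWM = 19°

1. ∠SHW = 68°  [same arc SW]
2. ∠HJW = 93°  [vertical angles at J]
3. ∠HWM = 19°  [△WJH]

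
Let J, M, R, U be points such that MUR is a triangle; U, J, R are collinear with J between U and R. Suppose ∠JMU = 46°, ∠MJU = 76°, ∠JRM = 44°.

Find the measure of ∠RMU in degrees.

∠RMU = 78°

1. ∠JUM = 58°  [△MUJ]
2. ∠MRU = 44°  [J on ray RU]
3. ∠MUR = 58°  [J on ray UR]
4. ∠RMU = 78°  [△MUR]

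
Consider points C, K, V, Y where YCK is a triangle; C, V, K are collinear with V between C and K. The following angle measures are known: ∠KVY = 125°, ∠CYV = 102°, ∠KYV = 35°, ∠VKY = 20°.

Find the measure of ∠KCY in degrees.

∠KCY = 23°

1. ∠CVY = 55°  [linear pair at V on CK]
2. ∠VCY = 23°  [△YCV]
3. ∠KCY = 23°  [V on ray CK]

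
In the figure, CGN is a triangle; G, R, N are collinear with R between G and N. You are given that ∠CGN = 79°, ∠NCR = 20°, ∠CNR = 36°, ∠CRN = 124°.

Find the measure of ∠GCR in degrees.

1. ∠CGR = 79°  [R on ray GN]
2. ∠CRG = 56°  [linear pair at R on GN]
3. ∠GCR = 45°  [△CGR]

∠GCR = 45°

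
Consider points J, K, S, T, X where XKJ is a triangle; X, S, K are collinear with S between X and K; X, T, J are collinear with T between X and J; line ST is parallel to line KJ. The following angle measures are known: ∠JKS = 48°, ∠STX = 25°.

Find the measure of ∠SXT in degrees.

∠SXT = 107°

1. ∠JKX = 48°  [S on ray KX]
2. ∠KJX = 25°  [ST∥KJ, corresponding at T]
3. ∠JXK = 107°  [△XKJ]
4. ∠SXT = 107°  [S on XK, T on XJ]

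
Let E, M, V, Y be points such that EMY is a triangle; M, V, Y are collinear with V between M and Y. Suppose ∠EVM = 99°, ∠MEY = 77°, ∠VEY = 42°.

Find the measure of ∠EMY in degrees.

1. ∠EVY = 81°  [linear pair at V on MY]
2. ∠EYV = 57°  [△EVY]
3. ∠EYM = 57°  [V on ray YM]
4. ∠EMY = 46°  [△EMY]

∠EMY = 46°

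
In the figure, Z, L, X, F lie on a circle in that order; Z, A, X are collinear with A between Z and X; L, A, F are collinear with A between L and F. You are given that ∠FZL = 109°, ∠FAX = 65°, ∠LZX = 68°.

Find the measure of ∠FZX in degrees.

∠FZX = 41°

1. ∠FXL = 71°  [cyclic ZLXF, opposite ∠Z+∠X]
2. ∠LFX = 68°  [same arc LX]
3. ∠FLX = 41°  [△LXF]
4. ∠FZX = 41°  [same arc XF]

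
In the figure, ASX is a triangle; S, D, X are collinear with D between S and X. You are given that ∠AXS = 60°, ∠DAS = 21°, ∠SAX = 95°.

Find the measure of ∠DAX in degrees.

∠DAX = 74°

1. ∠ASX = 25°  [△ASX]
2. ∠AXD = 60°  [D on ray XS]
3. ∠ASD = 25°  [D on ray SX]
4. ∠ADS = 134°  [△ASD]
5. ∠ADX = 46°  [linear pair at D on SX]
6. ∠DAX = 74°  [△ADX]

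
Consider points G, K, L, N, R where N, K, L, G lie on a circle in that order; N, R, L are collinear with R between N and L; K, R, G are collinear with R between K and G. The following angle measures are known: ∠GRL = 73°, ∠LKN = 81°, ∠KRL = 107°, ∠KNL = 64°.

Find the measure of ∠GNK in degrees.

∠GNK = 102°

1. ∠KRN = 73°  [vertical angles at R]
2. ∠KLN = 35°  [△NKL]
3. ∠GKN = 43°  [△NRK]
4. ∠KGN = 35°  [same arc NK]
5. ∠GNK = 102°  [△NKG]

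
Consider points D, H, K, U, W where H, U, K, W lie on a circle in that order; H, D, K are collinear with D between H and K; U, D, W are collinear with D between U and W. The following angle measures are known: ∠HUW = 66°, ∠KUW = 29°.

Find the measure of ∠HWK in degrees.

1. ∠HKW = 66°  [same arc HW]
2. ∠KHW = 29°  [same arc KW]
3. ∠HWK = 85°  [△HKW]

∠HWK = 85°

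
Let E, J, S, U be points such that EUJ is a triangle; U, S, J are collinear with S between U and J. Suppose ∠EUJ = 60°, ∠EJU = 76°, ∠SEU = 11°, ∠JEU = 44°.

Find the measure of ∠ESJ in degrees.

∠ESJ = 71°

1. ∠EUS = 60°  [S on ray UJ]
2. ∠ESU = 109°  [△EUS]
3. ∠ESJ = 71°  [linear pair at S on UJ]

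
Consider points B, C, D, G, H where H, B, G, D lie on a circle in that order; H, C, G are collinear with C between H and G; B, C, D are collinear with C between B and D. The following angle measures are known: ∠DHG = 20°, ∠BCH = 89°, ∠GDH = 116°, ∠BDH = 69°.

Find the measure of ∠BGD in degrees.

∠BGD = 113°

1. ∠DBG = 20°  [same arc GD]
2. ∠DGH = 44°  [△HGD]
3. ∠DCG = 89°  [vertical angles at C]
4. ∠BDG = 47°  [△GCD]
5. ∠BGD = 113°  [△BGD]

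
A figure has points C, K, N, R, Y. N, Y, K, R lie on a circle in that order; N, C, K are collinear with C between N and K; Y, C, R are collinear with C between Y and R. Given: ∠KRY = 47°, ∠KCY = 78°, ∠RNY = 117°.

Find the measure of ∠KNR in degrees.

∠KNR = 70°

1. ∠RKY = 63°  [cyclic NYKR, opposite ∠N+∠K]
2. ∠KYR = 70°  [△YKR]
3. ∠KNR = 70°  [same arc KR]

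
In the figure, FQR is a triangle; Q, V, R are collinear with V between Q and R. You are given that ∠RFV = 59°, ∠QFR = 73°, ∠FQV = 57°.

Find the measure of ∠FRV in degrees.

1. ∠FQR = 57°  [V on ray QR]
2. ∠FRQ = 50°  [△FQR]
3. ∠FRV = 50°  [V on ray RQ]

∠FRV = 50°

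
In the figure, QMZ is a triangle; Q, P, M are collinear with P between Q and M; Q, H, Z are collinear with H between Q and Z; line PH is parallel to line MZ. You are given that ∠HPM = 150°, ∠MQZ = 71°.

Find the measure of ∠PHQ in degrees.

1. ∠HPQ = 30°  [linear pair at P on QM]
2. ∠HQP = 71°  [P on QM, H on QZ]
3. ∠PHQ = 79°  [△QPH]

∠PHQ = 79°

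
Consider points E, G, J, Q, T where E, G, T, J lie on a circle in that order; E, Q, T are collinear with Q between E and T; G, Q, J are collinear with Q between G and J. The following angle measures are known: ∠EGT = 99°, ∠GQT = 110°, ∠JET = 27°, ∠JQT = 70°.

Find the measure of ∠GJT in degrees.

∠GJT = 38°

1. ∠EJT = 81°  [cyclic EGTJ, opposite ∠G+∠J]
2. ∠ETJ = 72°  [△ETJ]
3. ∠GJT = 38°  [△TQJ]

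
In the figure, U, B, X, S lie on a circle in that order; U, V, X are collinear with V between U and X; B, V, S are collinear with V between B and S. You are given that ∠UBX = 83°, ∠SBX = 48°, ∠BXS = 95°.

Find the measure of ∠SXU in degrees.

∠SXU = 35°

1. ∠USX = 97°  [cyclic UBXS, opposite ∠B+∠S]
2. ∠SUX = 48°  [same arc XS]
3. ∠SXU = 35°  [△UXS]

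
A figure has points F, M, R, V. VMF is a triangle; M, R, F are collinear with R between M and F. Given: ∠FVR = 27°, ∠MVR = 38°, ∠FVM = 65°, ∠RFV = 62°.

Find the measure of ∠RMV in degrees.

∠RMV = 53°

1. ∠FRV = 91°  [△VRF]
2. ∠MRV = 89°  [linear pair at R on MF]
3. ∠RMV = 53°  [△VMR]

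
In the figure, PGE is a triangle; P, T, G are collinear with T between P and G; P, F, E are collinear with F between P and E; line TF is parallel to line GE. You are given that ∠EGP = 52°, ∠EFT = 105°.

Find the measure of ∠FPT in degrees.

1. ∠FTP = 52°  [TF∥GE, corresponding at T]
2. ∠PFT = 75°  [linear pair at F on PE]
3. ∠FPT = 53°  [△PTF]

∠FPT = 53°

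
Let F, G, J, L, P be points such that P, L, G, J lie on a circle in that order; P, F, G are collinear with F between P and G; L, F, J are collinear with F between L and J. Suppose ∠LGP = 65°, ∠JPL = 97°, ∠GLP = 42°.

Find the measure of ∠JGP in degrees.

1. ∠LJP = 65°  [same arc PL]
2. ∠JLP = 18°  [△PLJ]
3. ∠JGP = 18°  [same arc PJ]

∠JGP = 18°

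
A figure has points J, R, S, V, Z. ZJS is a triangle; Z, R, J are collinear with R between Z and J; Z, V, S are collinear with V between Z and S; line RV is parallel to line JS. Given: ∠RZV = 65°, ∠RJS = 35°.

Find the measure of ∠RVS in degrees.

1. ∠JZS = 65°  [R on ZJ, V on ZS]
2. ∠SJZ = 35°  [R on ray JZ]
3. ∠JSZ = 80°  [△ZJS]
4. ∠RVZ = 80°  [RV∥JS, corresponding at V]
5. ∠RVS = 100°  [linear pair at V on ZS]

∠RVS = 100°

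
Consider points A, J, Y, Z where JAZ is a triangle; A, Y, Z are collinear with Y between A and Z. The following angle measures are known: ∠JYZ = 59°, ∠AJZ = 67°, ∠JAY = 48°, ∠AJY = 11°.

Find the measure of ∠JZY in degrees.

∠JZY = 65°

1. ∠JAZ = 48°  [Y on ray AZ]
2. ∠AZJ = 65°  [△JAZ]
3. ∠JZY = 65°  [Y on ray ZA]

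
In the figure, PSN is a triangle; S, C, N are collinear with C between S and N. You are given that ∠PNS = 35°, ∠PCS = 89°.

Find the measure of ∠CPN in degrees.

∠CPN = 54°

1. ∠CNP = 35°  [C on ray NS]
2. ∠NCP = 91°  [linear pair at C on SN]
3. ∠CPN = 54°  [△PCN]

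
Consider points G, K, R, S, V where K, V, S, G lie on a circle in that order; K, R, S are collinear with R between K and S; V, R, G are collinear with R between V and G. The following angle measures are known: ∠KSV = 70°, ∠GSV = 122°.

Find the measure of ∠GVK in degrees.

1. ∠KGV = 70°  [same arc KV]
2. ∠GKV = 58°  [cyclic KVSG, opposite ∠K+∠S]
3. ∠GVK = 52°  [△KVG]

∠GVK = 52°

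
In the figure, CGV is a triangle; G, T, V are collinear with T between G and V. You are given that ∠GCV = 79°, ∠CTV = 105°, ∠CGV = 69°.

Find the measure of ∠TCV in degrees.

1. ∠CVG = 32°  [△CGV]
2. ∠CVT = 32°  [T on ray VG]
3. ∠TCV = 43°  [△CTV]

∠TCV = 43°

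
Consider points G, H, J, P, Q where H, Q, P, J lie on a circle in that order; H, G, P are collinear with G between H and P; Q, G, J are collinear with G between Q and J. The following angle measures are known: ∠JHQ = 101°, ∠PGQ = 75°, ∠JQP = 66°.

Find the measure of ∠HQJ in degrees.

∠HQJ = 40°

1. ∠HGJ = 75°  [vertical angles at G]
2. ∠JHP = 66°  [same arc PJ]
3. ∠HJQ = 39°  [△HGJ]
4. ∠HQJ = 40°  [△HQJ]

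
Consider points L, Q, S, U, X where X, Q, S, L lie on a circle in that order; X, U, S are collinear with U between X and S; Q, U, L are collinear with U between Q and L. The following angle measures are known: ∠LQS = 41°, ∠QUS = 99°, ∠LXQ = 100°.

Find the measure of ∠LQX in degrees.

∠LQX = 40°

1. ∠LXS = 41°  [same arc SL]
2. ∠LUX = 99°  [vertical angles at U]
3. ∠QLX = 40°  [△XUL]
4. ∠LQX = 40°  [△XQL]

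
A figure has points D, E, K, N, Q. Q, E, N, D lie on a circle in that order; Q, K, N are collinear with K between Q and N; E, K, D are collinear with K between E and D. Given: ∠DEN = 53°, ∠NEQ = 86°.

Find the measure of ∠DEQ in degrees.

1. ∠DQN = 53°  [same arc ND]
2. ∠NDQ = 94°  [cyclic QEND, opposite ∠E+∠D]
3. ∠DNQ = 33°  [△QND]
4. ∠DEQ = 33°  [same arc QD]

∠DEQ = 33°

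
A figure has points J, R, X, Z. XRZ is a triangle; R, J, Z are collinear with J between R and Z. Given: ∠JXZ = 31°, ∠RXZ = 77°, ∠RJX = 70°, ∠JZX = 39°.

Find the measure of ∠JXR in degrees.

∠JXR = 46°

1. ∠RZX = 39°  [J on ray ZR]
2. ∠XRZ = 64°  [△XRZ]
3. ∠JRX = 64°  [J on ray RZ]
4. ∠JXR = 46°  [△XRJ]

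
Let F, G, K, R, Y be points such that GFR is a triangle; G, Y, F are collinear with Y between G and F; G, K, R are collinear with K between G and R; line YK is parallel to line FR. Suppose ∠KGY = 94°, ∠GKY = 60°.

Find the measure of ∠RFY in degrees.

1. ∠GYK = 26°  [△GYK]
2. ∠FYK = 154°  [linear pair at Y on GF]
3. ∠RFY = 26°  [YK∥FR, co-interior at F–Y]

∠RFY = 26°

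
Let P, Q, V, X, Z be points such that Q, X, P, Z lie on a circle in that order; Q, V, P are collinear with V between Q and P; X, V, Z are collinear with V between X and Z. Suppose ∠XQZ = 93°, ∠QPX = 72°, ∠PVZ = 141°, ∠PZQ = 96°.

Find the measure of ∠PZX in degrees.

∠PZX = 24°

1. ∠QZX = 72°  [same arc QX]
2. ∠QVX = 141°  [vertical angles at V]
3. ∠QXZ = 15°  [△QXZ]
4. ∠PQX = 24°  [△QVX]
5. ∠PZX = 24°  [same arc XP]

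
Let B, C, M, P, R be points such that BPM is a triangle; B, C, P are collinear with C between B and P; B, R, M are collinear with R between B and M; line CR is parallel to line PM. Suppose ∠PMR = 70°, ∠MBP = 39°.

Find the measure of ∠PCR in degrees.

1. ∠BMP = 70°  [R on ray MB]
2. ∠BPM = 71°  [△BPM]
3. ∠BCR = 71°  [CR∥PM, corresponding at C]
4. ∠PCR = 109°  [linear pair at C on BP]

∠PCR = 109°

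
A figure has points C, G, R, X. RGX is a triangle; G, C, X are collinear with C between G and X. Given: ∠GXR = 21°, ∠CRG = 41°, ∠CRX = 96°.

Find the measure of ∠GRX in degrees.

∠GRX = 137°

1. ∠CXR = 21°  [C on ray XG]
2. ∠RCX = 63°  [△RCX]
3. ∠GCR = 117°  [linear pair at C on GX]
4. ∠CGR = 22°  [△RGC]
5. ∠RGX = 22°  [C on ray GX]
6. ∠GRX = 137°  [△RGX]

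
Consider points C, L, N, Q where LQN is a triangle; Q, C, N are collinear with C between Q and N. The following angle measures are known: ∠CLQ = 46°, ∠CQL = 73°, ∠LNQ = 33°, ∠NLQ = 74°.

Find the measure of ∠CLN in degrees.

∠CLN = 28°

1. ∠LCQ = 61°  [△LQC]
2. ∠CNL = 33°  [C on ray NQ]
3. ∠LCN = 119°  [linear pair at C on QN]
4. ∠CLN = 28°  [△LCN]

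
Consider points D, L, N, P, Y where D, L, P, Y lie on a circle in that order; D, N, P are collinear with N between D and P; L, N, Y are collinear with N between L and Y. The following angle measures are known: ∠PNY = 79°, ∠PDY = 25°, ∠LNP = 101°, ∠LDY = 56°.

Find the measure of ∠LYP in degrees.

1. ∠PLY = 25°  [same arc PY]
2. ∠LPY = 124°  [cyclic DLPY, opposite ∠D+∠P]
3. ∠LYP = 31°  [△LPY]

∠LYP = 31°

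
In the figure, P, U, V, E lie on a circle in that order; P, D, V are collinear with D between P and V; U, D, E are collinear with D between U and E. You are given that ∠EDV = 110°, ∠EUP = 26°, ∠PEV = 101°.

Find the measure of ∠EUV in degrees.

∠EUV = 53°

1. ∠EVP = 26°  [same arc PE]
2. ∠EPV = 53°  [△PVE]
3. ∠EUV = 53°  [same arc VE]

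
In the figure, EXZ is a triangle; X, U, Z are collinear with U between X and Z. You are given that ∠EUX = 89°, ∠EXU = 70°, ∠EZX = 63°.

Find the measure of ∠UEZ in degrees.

∠UEZ = 26°

1. ∠EUZ = 91°  [linear pair at U on XZ]
2. ∠EZU = 63°  [U on ray ZX]
3. ∠UEZ = 26°  [△EUZ]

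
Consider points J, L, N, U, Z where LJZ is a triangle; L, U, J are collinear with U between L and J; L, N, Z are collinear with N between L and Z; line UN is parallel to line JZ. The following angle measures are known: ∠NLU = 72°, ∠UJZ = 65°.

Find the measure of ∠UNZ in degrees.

1. ∠JLZ = 72°  [U on LJ, N on LZ]
2. ∠LJZ = 65°  [U on ray JL]
3. ∠JZL = 43°  [△LJZ]
4. ∠LNU = 43°  [UN∥JZ, corresponding at N]
5. ∠UNZ = 137°  [linear pair at N on LZ]

∠UNZ = 137°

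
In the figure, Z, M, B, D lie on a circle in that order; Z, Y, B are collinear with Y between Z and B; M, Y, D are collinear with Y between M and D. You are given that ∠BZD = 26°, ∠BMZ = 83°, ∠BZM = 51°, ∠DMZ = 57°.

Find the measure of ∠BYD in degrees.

∠BYD = 72°

1. ∠BDM = 51°  [same arc MB]
2. ∠DBZ = 57°  [same arc ZD]
3. ∠BYD = 72°  [△BYD]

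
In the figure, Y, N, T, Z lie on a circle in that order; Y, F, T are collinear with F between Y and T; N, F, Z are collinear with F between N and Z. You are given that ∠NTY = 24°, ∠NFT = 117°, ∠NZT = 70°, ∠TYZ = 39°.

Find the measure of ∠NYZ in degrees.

∠NYZ = 109°

1. ∠TNZ = 39°  [△NFT]
2. ∠NTZ = 71°  [△NTZ]
3. ∠NYZ = 109°  [cyclic YNTZ, opposite ∠Y+∠T]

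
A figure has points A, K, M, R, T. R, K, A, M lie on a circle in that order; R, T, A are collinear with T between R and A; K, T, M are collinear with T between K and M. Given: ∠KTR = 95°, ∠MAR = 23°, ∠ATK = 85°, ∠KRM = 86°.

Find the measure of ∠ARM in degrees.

1. ∠MKR = 23°  [same arc RM]
2. ∠MTR = 85°  [vertical angles at T]
3. ∠KMR = 71°  [△RKM]
4. ∠ARM = 24°  [△RTM]

∠ARM = 24°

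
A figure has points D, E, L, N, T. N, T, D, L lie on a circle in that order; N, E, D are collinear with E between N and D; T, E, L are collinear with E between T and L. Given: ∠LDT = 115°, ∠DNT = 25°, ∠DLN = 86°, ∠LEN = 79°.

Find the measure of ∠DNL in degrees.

∠DNL = 40°

1. ∠DLT = 25°  [same arc TD]
2. ∠DTL = 40°  [△TDL]
3. ∠DNL = 40°  [same arc DL]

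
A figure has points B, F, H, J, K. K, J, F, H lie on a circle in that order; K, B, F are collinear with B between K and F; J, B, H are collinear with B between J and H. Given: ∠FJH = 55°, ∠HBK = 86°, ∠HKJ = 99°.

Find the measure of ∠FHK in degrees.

∠FHK = 83°

1. ∠FKH = 55°  [same arc FH]
2. ∠JHK = 39°  [△KBH]
3. ∠HJK = 42°  [△KJH]
4. ∠HFK = 42°  [same arc KH]
5. ∠FHK = 83°  [△KFH]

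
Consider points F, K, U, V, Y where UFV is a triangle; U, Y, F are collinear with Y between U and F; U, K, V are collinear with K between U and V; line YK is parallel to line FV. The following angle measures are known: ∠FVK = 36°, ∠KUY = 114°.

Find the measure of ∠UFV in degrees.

∠UFV = 30°

1. ∠FVU = 36°  [K on ray VU]
2. ∠FUV = 114°  [Y on UF, K on UV]
3. ∠UFV = 30°  [△UFV]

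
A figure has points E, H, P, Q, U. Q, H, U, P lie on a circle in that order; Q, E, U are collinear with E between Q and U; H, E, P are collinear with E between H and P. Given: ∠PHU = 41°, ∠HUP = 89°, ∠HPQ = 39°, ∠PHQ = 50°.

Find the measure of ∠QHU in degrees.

1. ∠HPU = 50°  [△HUP]
2. ∠HUQ = 39°  [same arc QH]
3. ∠HQU = 50°  [same arc HU]
4. ∠QHU = 91°  [△QHU]

∠QHU = 91°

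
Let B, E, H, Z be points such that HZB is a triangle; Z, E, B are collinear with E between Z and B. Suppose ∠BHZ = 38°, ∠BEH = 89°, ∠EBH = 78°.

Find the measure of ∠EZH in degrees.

1. ∠HBZ = 78°  [E on ray BZ]
2. ∠BZH = 64°  [△HZB]
3. ∠EZH = 64°  [E on ray ZB]

∠EZH = 64°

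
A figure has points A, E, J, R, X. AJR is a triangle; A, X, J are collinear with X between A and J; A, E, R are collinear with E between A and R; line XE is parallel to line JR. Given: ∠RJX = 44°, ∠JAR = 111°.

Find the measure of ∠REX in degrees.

∠REX = 155°

1. ∠AJR = 44°  [X on ray JA]
2. ∠ARJ = 25°  [△AJR]
3. ∠AEX = 25°  [XE∥JR, corresponding at E]
4. ∠REX = 155°  [linear pair at E on AR]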